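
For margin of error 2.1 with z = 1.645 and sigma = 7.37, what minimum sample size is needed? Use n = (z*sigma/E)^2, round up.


z*sigma/E = 1.645 * 7.37 / 2.1 = 34639/6000 ≈ 5.773167
(z*sigma/E)^2 ≈ 33.329453
round up: n = 34

34


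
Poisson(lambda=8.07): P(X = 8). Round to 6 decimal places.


P = e^(-lam) * lam^k / k!
e^(-8.07) ≈ 0.0003127833
lam^k = 8.07^8 ≈ 17988223.617092
k! = 8! = 40320
P = 0.0003127833 * 17988223.617092 / 40320 ≈ 0.139544

0.139544


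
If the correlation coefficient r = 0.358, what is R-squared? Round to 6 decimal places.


R^2 = r^2 = (0.358)^2 = 0.128164

0.128164


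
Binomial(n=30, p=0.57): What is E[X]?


E[X] = n*p = 30 * 0.57 = 17.1

17.1


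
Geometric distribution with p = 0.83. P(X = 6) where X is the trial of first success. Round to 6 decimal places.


P = (1-p)^(k-1) * p
(1-p)^(k-1) = 0.17^5 = 0.0001419857
P = 0.0001419857 * 0.83 ≈ 0.0001178481

0.000118


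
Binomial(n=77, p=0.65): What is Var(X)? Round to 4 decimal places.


Var = n*p*(1-p) = 77 * 0.65 * 0.35 = 17.5175

17.5175


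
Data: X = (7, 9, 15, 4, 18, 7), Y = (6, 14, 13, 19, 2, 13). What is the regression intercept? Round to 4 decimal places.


a = ybar - b*xbar, where b = sum((xi-xbar)(yi-ybar)) / sum((xi-xbar)^2)
n = 6, xbar = 60/6 = 10, ybar = 67/6 ≈ 11.166667
Sxy = sum((xi-xbar)(yi-ybar)) = -104
Sxx = sum((xi-xbar)^2) = 144
b = Sxy / Sxx = -13/18 ≈ -0.722222
a = 11.166667 - (-0.722222) * 10 = 331/18 ≈ 18.388889

18.3889


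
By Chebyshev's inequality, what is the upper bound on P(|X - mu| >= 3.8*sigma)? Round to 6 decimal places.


P <= 1/k^2
k^2 = 3.8^2 = 14.44
1/k^2 = 1 / 14.44 = 25/361 ≈ 0.06925208

0.069252


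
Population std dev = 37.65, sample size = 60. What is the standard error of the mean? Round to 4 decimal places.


SE = sigma / sqrt(n)
sqrt(60) ≈ 7.745967
SE = 37.65 / 7.745967 ≈ 4.860594

4.8606


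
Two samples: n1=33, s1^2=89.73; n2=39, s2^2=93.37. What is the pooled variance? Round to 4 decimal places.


sp^2 = ((n1-1)*s1^2 + (n2-1)*s2^2)/(n1+n2-2)
(n1-1)*s1^2 = 32 * 89.73 = 2871.36
(n2-1)*s2^2 = 38 * 93.37 = 3548.06
numerator = 2871.36 + 3548.06 = 6419.42
n1+n2-2 = 70
sp^2 = 6419.42 / 70 = 91.706

91.7060


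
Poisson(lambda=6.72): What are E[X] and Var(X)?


E[X] = Var(X) = lambda = 6.72

6.72, 6.72


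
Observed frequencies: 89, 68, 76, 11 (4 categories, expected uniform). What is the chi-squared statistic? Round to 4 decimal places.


chi2 = sum((O-E)^2/E), E = total/4
total = 244, E = 244/4 = 61
(89 - 61)^2 / 61 = 784 / 61 = 784/61 ≈ 12.852459
(68 - 61)^2 / 61 = 49 / 61 = 49/61 ≈ 0.803279
(76 - 61)^2 / 61 = 225 / 61 = 225/61 ≈ 3.688525
(11 - 61)^2 / 61 = 2500 / 61 = 2500/61 ≈ 40.983607
chi2 = 3558/61 ≈ 58.327869

58.3279


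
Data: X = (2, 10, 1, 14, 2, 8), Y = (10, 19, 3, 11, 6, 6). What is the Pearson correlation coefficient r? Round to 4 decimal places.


r = sum((xi-xbar)(yi-ybar)) / sqrt(sum((xi-xbar)^2) * sum((yi-ybar)^2))
n = 6, xbar = 37/6 ≈ 6.166667, ybar = 55/6 ≈ 9.166667
Sxy = sum((xi-xbar)(yi-ybar)) = 527/6 ≈ 87.833333
Sxx = sum((xi-xbar)^2) = 845/6 ≈ 140.833333
Syy = sum((yi-ybar)^2) = 953/6 ≈ 158.833333
sqrt(Sxx*Syy) ≈ 149.562789
r = Sxy / sqrt(Sxx*Syy) = 87.833333 / 149.562789 ≈ 0.587267

0.5873


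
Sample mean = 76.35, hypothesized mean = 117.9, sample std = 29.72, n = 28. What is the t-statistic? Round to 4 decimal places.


t = (xbar - mu0) / (s/sqrt(n))
xbar - mu0 = 76.35 - 117.9 = -41.55
sqrt(28) ≈ 5.29150262
s/sqrt(n) = 29.72 / 5.29150262 ≈ 5.61655207
t = -41.55 / 5.61655207 ≈ -7.397777

-7.3978


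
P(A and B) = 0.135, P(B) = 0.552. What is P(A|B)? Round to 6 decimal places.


P(A|B) = P(A and B) / P(B) = 0.135 / 0.552 = 45/184 ≈ 0.24456522

0.244565


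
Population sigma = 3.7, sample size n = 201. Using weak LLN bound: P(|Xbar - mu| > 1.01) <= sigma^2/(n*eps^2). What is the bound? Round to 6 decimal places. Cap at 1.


bound = min(1, sigma^2/(n*eps^2))
sigma^2 = 3.7^2 = 13.69
n*eps^2 = 201 * 1.01^2 = 201 * 1.0201 = 205.0401
sigma^2/(n*eps^2) = 13.69 / 205.0401 ≈ 0.06676743

0.066767


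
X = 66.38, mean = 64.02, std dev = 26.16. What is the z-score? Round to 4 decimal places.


z = (X - mu) / sigma
X - mu = 66.38 - 64.02 = 2.36
z = 2.36 / 26.16 = 59/654 ≈ 0.090214

0.0902


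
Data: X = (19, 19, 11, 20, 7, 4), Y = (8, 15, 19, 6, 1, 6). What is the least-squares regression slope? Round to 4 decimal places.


b = sum((xi-xbar)(yi-ybar)) / sum((xi-xbar)^2)
n = 6, xbar = 80/6 = 40/3 ≈ 13.333333, ybar = 55/6 ≈ 9.166667
Sxy = sum((xi-xbar)(yi-ybar)) = 191/3 ≈ 63.666667
Sxx = sum((xi-xbar)^2) = 724/3 ≈ 241.333333
b = Sxy / Sxx = 191/724 ≈ 0.263812

0.2638


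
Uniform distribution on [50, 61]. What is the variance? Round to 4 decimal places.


Var = (b-a)^2 / 12
(b-a)^2 = (61 - 50)^2 = 121
Var = 121/12 ≈ 10.083333

10.0833


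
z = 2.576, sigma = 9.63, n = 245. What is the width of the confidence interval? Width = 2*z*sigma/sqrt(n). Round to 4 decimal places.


width = 2*z*sigma/sqrt(n)
2*z*sigma = 2 * 2.576 * 9.63 = 49.61376
sqrt(245) ≈ 15.652476
width = 49.61376 / 15.652476 ≈ 3.169707

3.1697


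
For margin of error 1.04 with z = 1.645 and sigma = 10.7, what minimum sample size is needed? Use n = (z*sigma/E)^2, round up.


z*sigma/E = 1.645 * 10.7 / 1.04 = 35203/2080 ≈ 16.924519
(z*sigma/E)^2 ≈ 286.439351
round up: n = 287

287


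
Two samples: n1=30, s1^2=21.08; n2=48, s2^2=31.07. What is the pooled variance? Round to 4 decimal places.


sp^2 = ((n1-1)*s1^2 + (n2-1)*s2^2)/(n1+n2-2)
(n1-1)*s1^2 = 29 * 21.08 = 611.32
(n2-1)*s2^2 = 47 * 31.07 = 1460.29
numerator = 611.32 + 1460.29 = 2071.61
n1+n2-2 = 76
sp^2 = 2071.61 / 76 = 207161/7600 ≈ 27.258026

27.2580


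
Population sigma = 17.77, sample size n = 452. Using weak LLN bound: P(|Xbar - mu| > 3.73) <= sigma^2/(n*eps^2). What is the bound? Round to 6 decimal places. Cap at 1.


bound = min(1, sigma^2/(n*eps^2))
sigma^2 = 17.77^2 = 315.7729
n*eps^2 = 452 * 3.73^2 = 452 * 13.9129 = 6288.6308
sigma^2/(n*eps^2) = 315.7729 / 6288.6308 ≈ 0.05021330

0.050213


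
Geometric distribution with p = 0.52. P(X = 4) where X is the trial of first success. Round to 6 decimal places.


P = (1-p)^(k-1) * p
(1-p)^(k-1) = 0.48^3 = 0.110592
P = 0.110592 * 0.52 = 0.05750784

0.057508


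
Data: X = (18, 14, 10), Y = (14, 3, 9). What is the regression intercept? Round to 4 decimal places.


a = ybar - b*xbar, where b = sum((xi-xbar)(yi-ybar)) / sum((xi-xbar)^2)
n = 3, xbar = 42/3 = 14, ybar = 26/3 ≈ 8.666667
Sxy = sum((xi-xbar)(yi-ybar)) = 20
Sxx = sum((xi-xbar)^2) = 32
b = Sxy / Sxx = 0.625
a = 8.666667 - 0.625 * 14 = -1/12 ≈ -0.083333

-0.0833


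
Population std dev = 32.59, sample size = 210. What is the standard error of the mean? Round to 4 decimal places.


SE = sigma / sqrt(n)
sqrt(210) ≈ 14.491377
SE = 32.59 / 14.491377 ≈ 2.248924

2.2489


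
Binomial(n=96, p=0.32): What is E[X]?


E[X] = n*p = 96 * 0.32 = 30.72

30.72


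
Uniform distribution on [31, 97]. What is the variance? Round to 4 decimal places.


Var = (b-a)^2 / 12
(b-a)^2 = (97 - 31)^2 = 4356
Var = 4356/12 = 363

363.0000


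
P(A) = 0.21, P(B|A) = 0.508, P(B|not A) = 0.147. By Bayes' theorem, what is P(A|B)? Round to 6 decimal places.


P(A|B) = P(B|A)*P(A) / P(B), P(B) = P(B|A)*P(A) + P(B|not A)*P(not A)
P(B|A)*P(A) = 0.508 * 0.21 = 0.10668
P(B|not A)*P(not A) = 0.147 * 0.79 = 0.11613
P(B) = 0.10668 + 0.11613 = 0.22281
P(A|B) = 0.10668 / 0.22281 = 508/1061 ≈ 0.47879359

0.478794


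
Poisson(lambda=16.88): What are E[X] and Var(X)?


E[X] = Var(X) = lambda = 16.88

16.88, 16.88


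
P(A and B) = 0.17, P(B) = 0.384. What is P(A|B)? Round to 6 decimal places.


P(A|B) = P(A and B) / P(B) = 0.17 / 0.384 = 85/192 ≈ 0.44270833

0.442708


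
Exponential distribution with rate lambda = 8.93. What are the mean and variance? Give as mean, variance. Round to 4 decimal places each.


mean = 1/lam, var = 1/lam^2
mean = 1 / 8.93 = 100/893 ≈ 0.111982
lam^2 = 8.93^2 = 79.7449
var = 1 / 79.7449 ≈ 0.012540

0.1120, 0.0125


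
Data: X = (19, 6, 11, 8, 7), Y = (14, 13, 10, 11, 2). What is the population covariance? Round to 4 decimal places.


Cov = (1/n)*sum((xi-xbar)(yi-ybar))
n = 5, xbar = 51/5 = 10.2, ybar = 50/5 = 10
sum((xi-xbar)(yi-ybar)) = 46
Cov = 46 / 5 = 9.2

9.2000


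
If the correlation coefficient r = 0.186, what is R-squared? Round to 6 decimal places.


R^2 = r^2 = (0.186)^2 = 0.034596

0.034596


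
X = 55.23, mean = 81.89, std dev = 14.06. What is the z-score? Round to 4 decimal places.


z = (X - mu) / sigma
X - mu = 55.23 - 81.89 = -26.66
z = -26.66 / 14.06 = -1333/703 ≈ -1.896159

-1.8962


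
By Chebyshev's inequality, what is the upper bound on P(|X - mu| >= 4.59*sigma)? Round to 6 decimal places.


P <= 1/k^2
k^2 = 4.59^2 = 21.0681
1/k^2 = 1 / 21.0681 ≈ 0.04746512

0.047465


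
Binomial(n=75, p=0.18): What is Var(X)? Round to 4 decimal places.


Var = n*p*(1-p) = 75 * 0.18 * 0.82 = 11.07

11.0700


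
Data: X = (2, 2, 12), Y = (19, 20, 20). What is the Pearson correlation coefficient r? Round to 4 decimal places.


r = sum((xi-xbar)(yi-ybar)) / sqrt(sum((xi-xbar)^2) * sum((yi-ybar)^2))
n = 3, xbar = 16/3 ≈ 5.333333, ybar = 59/3 ≈ 19.666667
Sxy = sum((xi-xbar)(yi-ybar)) = 10/3 ≈ 3.333333
Sxx = sum((xi-xbar)^2) = 200/3 ≈ 66.666667
Syy = sum((yi-ybar)^2) = 2/3 ≈ 0.666667
sqrt(Sxx*Syy) = 20/3 ≈ 6.666667
r = Sxy / sqrt(Sxx*Syy) = 3.333333 / 6.666667 = 0.5

0.5000


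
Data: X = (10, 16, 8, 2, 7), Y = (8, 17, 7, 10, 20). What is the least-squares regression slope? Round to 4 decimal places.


b = sum((xi-xbar)(yi-ybar)) / sum((xi-xbar)^2)
n = 5, xbar = 43/5 = 8.6, ybar = 62/5 = 12.4
Sxy = sum((xi-xbar)(yi-ybar)) = 34.8
Sxx = sum((xi-xbar)^2) = 103.2
b = Sxy / Sxx = 29/86 ≈ 0.337209

0.3372


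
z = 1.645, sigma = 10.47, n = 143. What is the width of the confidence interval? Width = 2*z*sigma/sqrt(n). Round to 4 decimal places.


width = 2*z*sigma/sqrt(n)
2*z*sigma = 2 * 1.645 * 10.47 = 34.4463
sqrt(143) ≈ 11.958261
width = 34.4463 / 11.958261 ≈ 2.880544

2.8805


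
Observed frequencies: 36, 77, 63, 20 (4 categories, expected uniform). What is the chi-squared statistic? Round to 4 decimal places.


chi2 = sum((O-E)^2/E), E = total/4
total = 196, E = 196/4 = 49
(36 - 49)^2 / 49 = 169 / 49 = 169/49 ≈ 3.448980
(77 - 49)^2 / 49 = 784 / 49 = 16
(63 - 49)^2 / 49 = 196 / 49 = 4
(20 - 49)^2 / 49 = 841 / 49 = 841/49 ≈ 17.163265
chi2 = 1990/49 ≈ 40.612245

40.6122


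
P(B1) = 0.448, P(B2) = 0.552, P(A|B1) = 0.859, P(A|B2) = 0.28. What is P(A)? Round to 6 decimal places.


P(A) = P(A|B1)*P(B1) + P(A|B2)*P(B2)
P(A|B1)*P(B1) = 0.859 * 0.448 = 0.384832
P(A|B2)*P(B2) = 0.28 * 0.552 = 0.15456
P(A) = 0.384832 + 0.15456 = 0.539392

0.539392


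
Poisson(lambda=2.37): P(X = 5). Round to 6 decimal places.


P = e^(-lam) * lam^k / k!
e^(-2.37) ≈ 0.09348073
lam^k = 2.37^5 ≈ 74.772470
k! = 5! = 120
P = 0.09348073 * 74.772470 / 120 ≈ 0.058248

0.058248


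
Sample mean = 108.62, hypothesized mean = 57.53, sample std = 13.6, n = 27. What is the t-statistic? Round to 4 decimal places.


t = (xbar - mu0) / (s/sqrt(n))
xbar - mu0 = 108.62 - 57.53 = 51.09
sqrt(27) ≈ 5.19615242
s/sqrt(n) = 13.6 / 5.19615242 ≈ 2.61732122
t = 51.09 / 2.61732122 ≈ 19.519958

19.5200


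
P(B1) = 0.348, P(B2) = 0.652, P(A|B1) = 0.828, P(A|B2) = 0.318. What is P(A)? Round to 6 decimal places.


P(A) = P(A|B1)*P(B1) + P(A|B2)*P(B2)
P(A|B1)*P(B1) = 0.828 * 0.348 = 0.288144
P(A|B2)*P(B2) = 0.318 * 0.652 = 0.207336
P(A) = 0.288144 + 0.207336 = 0.49548

0.495480


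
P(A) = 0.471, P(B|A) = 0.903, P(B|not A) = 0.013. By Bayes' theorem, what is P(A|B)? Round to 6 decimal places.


P(A|B) = P(B|A)*P(A) / P(B), P(B) = P(B|A)*P(A) + P(B|not A)*P(not A)
P(B|A)*P(A) = 0.903 * 0.471 = 0.425313
P(B|not A)*P(not A) = 0.013 * 0.529 = 0.006877
P(B) = 0.425313 + 0.006877 = 0.43219
P(A|B) = 0.425313 / 0.43219 ≈ 0.98408802

0.984088


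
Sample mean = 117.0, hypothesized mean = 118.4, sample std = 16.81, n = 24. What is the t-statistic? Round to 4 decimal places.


t = (xbar - mu0) / (s/sqrt(n))
xbar - mu0 = 117.0 - 118.4 = -1.4
sqrt(24) ≈ 4.89897949
s/sqrt(n) = 16.81 / 4.89897949 ≈ 3.43132688
t = -1.4 / 3.43132688 ≈ -0.408005

-0.4080


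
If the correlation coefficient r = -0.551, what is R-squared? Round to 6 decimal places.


R^2 = r^2 = (-0.551)^2 = 0.303601

0.303601


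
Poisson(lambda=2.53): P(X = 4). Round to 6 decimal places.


P = e^(-lam) * lam^k / k!
e^(-2.53) ≈ 0.07965902
lam^k = 2.53^4 ≈ 40.971521
k! = 4! = 24
P = 0.07965902 * 40.971521 / 24 ≈ 0.135990

0.135990


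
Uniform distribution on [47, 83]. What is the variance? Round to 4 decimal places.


Var = (b-a)^2 / 12
(b-a)^2 = (83 - 47)^2 = 1296
Var = 1296/12 = 108

108.0000


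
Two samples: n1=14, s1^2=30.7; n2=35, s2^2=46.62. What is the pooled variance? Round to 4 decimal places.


sp^2 = ((n1-1)*s1^2 + (n2-1)*s2^2)/(n1+n2-2)
(n1-1)*s1^2 = 13 * 30.7 = 399.1
(n2-1)*s2^2 = 34 * 46.62 = 1585.08
numerator = 399.1 + 1585.08 = 1984.18
n1+n2-2 = 47
sp^2 = 1984.18 / 47 = 99209/2350 ≈ 42.216596

42.2166


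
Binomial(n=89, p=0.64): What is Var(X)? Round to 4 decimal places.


Var = n*p*(1-p) = 89 * 0.64 * 0.36 = 20.5056

20.5056


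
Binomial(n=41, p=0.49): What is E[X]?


E[X] = n*p = 41 * 0.49 = 20.09

20.09


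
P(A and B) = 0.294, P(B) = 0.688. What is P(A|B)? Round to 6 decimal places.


P(A|B) = P(A and B) / P(B) = 0.294 / 0.688 = 147/344 ≈ 0.42732558

0.427326


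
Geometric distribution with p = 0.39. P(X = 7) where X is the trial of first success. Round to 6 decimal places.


P = (1-p)^(k-1) * p
(1-p)^(k-1) = 0.61^6 ≈ 0.05152037
P = 0.05152037 * 0.39 ≈ 0.02009295

0.020093


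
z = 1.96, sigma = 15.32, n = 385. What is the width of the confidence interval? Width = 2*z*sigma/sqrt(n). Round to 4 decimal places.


width = 2*z*sigma/sqrt(n)
2*z*sigma = 2 * 1.96 * 15.32 = 60.0544
sqrt(385) ≈ 19.621417
width = 60.0544 / 19.621417 ≈ 3.060656

3.0607


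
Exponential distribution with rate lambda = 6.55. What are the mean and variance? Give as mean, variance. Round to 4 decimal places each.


mean = 1/lam, var = 1/lam^2
mean = 1 / 6.55 = 20/131 ≈ 0.152672
lam^2 = 6.55^2 = 42.9025
var = 1 / 42.9025 ≈ 0.023309

0.1527, 0.0233


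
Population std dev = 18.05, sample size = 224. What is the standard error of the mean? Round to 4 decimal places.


SE = sigma / sqrt(n)
sqrt(224) ≈ 14.966630
SE = 18.05 / 14.966630 ≈ 1.206016

1.2060


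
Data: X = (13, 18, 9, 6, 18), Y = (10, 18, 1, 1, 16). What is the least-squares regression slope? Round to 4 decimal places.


b = sum((xi-xbar)(yi-ybar)) / sum((xi-xbar)^2)
n = 5, xbar = 64/5 = 12.8, ybar = 46/5 = 9.2
Sxy = sum((xi-xbar)(yi-ybar)) = 168.2
Sxx = sum((xi-xbar)^2) = 114.8
b = Sxy / Sxx = 841/574 ≈ 1.465157

1.4652


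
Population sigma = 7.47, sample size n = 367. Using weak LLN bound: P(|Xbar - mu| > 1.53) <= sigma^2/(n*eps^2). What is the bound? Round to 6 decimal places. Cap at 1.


bound = min(1, sigma^2/(n*eps^2))
sigma^2 = 7.47^2 = 55.8009
n*eps^2 = 367 * 1.53^2 = 367 * 2.3409 = 859.1103
sigma^2/(n*eps^2) = 55.8009 / 859.1103 ≈ 0.06495196

0.064952


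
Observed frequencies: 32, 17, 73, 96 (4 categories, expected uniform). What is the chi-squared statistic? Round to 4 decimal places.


chi2 = sum((O-E)^2/E), E = total/4
total = 218, E = 218/4 = 54.5
(32 - 54.5)^2 / 54.5 = 506.25 / 54.5 = 2025/218 ≈ 9.288991
(17 - 54.5)^2 / 54.5 = 1406.25 / 54.5 = 5625/218 ≈ 25.802752
(73 - 54.5)^2 / 54.5 = 342.25 / 54.5 = 1369/218 ≈ 6.279817
(96 - 54.5)^2 / 54.5 = 1722.25 / 54.5 = 6889/218 ≈ 31.600917
chi2 = 7954/109 ≈ 72.972477

72.9725


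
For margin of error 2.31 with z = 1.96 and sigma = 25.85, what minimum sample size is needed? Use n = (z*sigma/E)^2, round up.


z*sigma/E = 1.96 * 25.85 / 2.31 = 329/15 ≈ 21.933333
(z*sigma/E)^2 = 108241/225 ≈ 481.071111
round up: n = 482

482


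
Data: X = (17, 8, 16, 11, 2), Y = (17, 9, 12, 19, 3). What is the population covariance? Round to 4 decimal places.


Cov = (1/n)*sum((xi-xbar)(yi-ybar))
n = 5, xbar = 54/5 = 10.8, ybar = 60/5 = 12
sum((xi-xbar)(yi-ybar)) = 120
Cov = 120 / 5 = 24

24.0000


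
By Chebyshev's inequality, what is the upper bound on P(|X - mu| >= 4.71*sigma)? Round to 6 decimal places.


P <= 1/k^2
k^2 = 4.71^2 = 22.1841
1/k^2 = 1 / 22.1841 ≈ 0.04507733

0.045077


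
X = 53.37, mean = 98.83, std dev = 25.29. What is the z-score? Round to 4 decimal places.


z = (X - mu) / sigma
X - mu = 53.37 - 98.83 = -45.46
z = -45.46 / 25.29 = -4546/2529 ≈ -1.797548

-1.7975


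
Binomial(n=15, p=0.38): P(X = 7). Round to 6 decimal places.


P = C(n,k) * p^k * (1-p)^(n-k)
C(15,7) = 6435
p^k = 0.38^7 ≈ 0.001144156
(1-p)^(n-k) = 0.62^8 ≈ 0.02183401
P = 6435 * 0.001144156 * 0.02183401 ≈ 0.160756

0.160756


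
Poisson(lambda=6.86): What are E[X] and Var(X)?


E[X] = Var(X) = lambda = 6.86

6.86, 6.86


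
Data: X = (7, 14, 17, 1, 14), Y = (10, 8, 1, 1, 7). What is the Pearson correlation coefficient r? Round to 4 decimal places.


r = sum((xi-xbar)(yi-ybar)) / sqrt(sum((xi-xbar)^2) * sum((yi-ybar)^2))
n = 5, xbar = 53/5 = 10.6, ybar = 27/5 = 5.4
Sxy = sum((xi-xbar)(yi-ybar)) = 11.8
Sxx = sum((xi-xbar)^2) = 169.2
Syy = sum((yi-ybar)^2) = 69.2
sqrt(Sxx*Syy) ≈ 108.206469
r = Sxy / sqrt(Sxx*Syy) = 11.8 / 108.206469 ≈ 0.109051

0.1091


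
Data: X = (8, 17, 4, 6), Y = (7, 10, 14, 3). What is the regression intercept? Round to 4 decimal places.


a = ybar - b*xbar, where b = sum((xi-xbar)(yi-ybar)) / sum((xi-xbar)^2)
n = 4, xbar = 35/4 = 8.75, ybar = 34/4 = 8.5
Sxy = sum((xi-xbar)(yi-ybar)) = 2.5
Sxx = sum((xi-xbar)^2) = 98.75
b = Sxy / Sxx = 2/79 ≈ 0.025316
a = 8.5 - 0.025316 * 8.75 = 654/79 ≈ 8.278481

8.2785


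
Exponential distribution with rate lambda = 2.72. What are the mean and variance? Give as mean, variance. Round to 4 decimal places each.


mean = 1/lam, var = 1/lam^2
mean = 1 / 2.72 = 25/68 ≈ 0.367647
lam^2 = 2.72^2 = 7.3984
var = 1 / 7.3984 = 625/4624 ≈ 0.135164

0.3676, 0.1352


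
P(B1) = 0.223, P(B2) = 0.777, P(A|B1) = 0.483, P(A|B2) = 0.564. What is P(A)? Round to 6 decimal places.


P(A) = P(A|B1)*P(B1) + P(A|B2)*P(B2)
P(A|B1)*P(B1) = 0.483 * 0.223 = 0.107709
P(A|B2)*P(B2) = 0.564 * 0.777 = 0.438228
P(A) = 0.107709 + 0.438228 = 0.545937

0.545937


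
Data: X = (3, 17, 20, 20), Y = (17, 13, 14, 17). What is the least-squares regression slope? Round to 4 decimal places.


b = sum((xi-xbar)(yi-ybar)) / sum((xi-xbar)^2)
n = 4, xbar = 60/4 = 15, ybar = 61/4 = 15.25
Sxy = sum((xi-xbar)(yi-ybar)) = -23
Sxx = sum((xi-xbar)^2) = 198
b = Sxy / Sxx = -23/198 ≈ -0.116162

-0.1162


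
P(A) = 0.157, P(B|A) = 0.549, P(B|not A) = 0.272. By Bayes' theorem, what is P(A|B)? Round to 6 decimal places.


P(A|B) = P(B|A)*P(A) / P(B), P(B) = P(B|A)*P(A) + P(B|not A)*P(not A)
P(B|A)*P(A) = 0.549 * 0.157 = 0.086193
P(B|not A)*P(not A) = 0.272 * 0.843 = 0.229296
P(B) = 0.086193 + 0.229296 = 0.315489
P(A|B) = 0.086193 / 0.315489 ≈ 0.27320445

0.273204


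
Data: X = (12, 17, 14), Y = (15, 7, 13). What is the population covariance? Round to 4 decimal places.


Cov = (1/n)*sum((xi-xbar)(yi-ybar))
n = 3, xbar = 43/3 ≈ 14.333333, ybar = 35/3 ≈ 11.666667
sum((xi-xbar)(yi-ybar)) = -62/3 ≈ -20.666667
Cov = -20.666667 / 3 = -62/9 ≈ -6.888889

-6.8889


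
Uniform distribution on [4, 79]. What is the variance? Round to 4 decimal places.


Var = (b-a)^2 / 12
(b-a)^2 = (79 - 4)^2 = 5625
Var = 5625/12 = 468.75

468.7500


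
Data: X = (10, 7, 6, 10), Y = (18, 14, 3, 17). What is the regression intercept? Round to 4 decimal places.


a = ybar - b*xbar, where b = sum((xi-xbar)(yi-ybar)) / sum((xi-xbar)^2)
n = 4, xbar = 33/4 = 8.25, ybar = 52/4 = 13
Sxy = sum((xi-xbar)(yi-ybar)) = 37
Sxx = sum((xi-xbar)^2) = 12.75
b = Sxy / Sxx = 148/51 ≈ 2.901961
a = 13 - 2.901961 * 8.25 = -186/17 ≈ -10.941176

-10.9412


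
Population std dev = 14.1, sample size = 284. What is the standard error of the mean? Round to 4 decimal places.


SE = sigma / sqrt(n)
sqrt(284) ≈ 16.852300
SE = 14.1 / 16.852300 ≈ 0.836681

0.8367


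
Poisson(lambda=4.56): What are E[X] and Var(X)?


E[X] = Var(X) = lambda = 4.56

4.56, 4.56


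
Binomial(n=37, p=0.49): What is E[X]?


E[X] = n*p = 37 * 0.49 = 18.13

18.13


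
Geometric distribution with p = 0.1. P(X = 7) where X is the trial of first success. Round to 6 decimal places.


P = (1-p)^(k-1) * p
(1-p)^(k-1) = 0.9^6 = 0.531441
P = 0.531441 * 0.1 = 0.0531441

0.053144


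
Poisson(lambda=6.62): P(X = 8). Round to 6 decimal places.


P = e^(-lam) * lam^k / k!
e^(-6.62) ≈ 0.001333431
lam^k = 6.62^8 ≈ 3688619.989907
k! = 8! = 40320
P = 0.001333431 * 3688619.989907 / 40320 ≈ 0.121987

0.121987


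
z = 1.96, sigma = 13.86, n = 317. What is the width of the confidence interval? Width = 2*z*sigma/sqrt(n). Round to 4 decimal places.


width = 2*z*sigma/sqrt(n)
2*z*sigma = 2 * 1.96 * 13.86 = 54.3312
sqrt(317) ≈ 17.804494
width = 54.3312 / 17.804494 ≈ 3.051544

3.0515


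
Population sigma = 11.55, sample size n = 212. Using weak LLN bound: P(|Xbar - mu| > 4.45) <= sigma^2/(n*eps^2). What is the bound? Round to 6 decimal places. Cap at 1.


bound = min(1, sigma^2/(n*eps^2))
sigma^2 = 11.55^2 = 133.4025
n*eps^2 = 212 * 4.45^2 = 212 * 19.8025 = 4198.13
sigma^2/(n*eps^2) = 133.4025 / 4198.13 ≈ 0.03177665

0.031777


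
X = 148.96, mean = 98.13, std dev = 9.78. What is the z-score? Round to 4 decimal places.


z = (X - mu) / sigma
X - mu = 148.96 - 98.13 = 50.83
z = 50.83 / 9.78 = 5083/978 ≈ 5.197342

5.1973


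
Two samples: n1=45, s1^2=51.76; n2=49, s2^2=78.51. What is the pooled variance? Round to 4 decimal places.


sp^2 = ((n1-1)*s1^2 + (n2-1)*s2^2)/(n1+n2-2)
(n1-1)*s1^2 = 44 * 51.76 = 2277.44
(n2-1)*s2^2 = 48 * 78.51 = 3768.48
numerator = 2277.44 + 3768.48 = 6045.92
n1+n2-2 = 92
sp^2 = 6045.92 / 92 = 37787/575 ≈ 65.716522

65.7165


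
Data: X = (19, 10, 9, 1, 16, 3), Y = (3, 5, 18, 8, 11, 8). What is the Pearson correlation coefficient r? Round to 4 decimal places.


r = sum((xi-xbar)(yi-ybar)) / sqrt(sum((xi-xbar)^2) * sum((yi-ybar)^2))
n = 6, xbar = 58/6 = 29/3 ≈ 9.666667, ybar = 53/6 ≈ 8.833333
Sxy = sum((xi-xbar)(yi-ybar)) = -106/3 ≈ -35.333333
Sxx = sum((xi-xbar)^2) = 742/3 ≈ 247.333333
Syy = sum((yi-ybar)^2) = 833/6 ≈ 138.833333
sqrt(Sxx*Syy) ≈ 185.305454
r = Sxy / sqrt(Sxx*Syy) = -35.333333 / 185.305454 ≈ -0.190676

-0.1907


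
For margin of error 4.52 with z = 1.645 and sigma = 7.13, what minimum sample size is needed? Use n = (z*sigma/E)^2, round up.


z*sigma/E = 1.645 * 7.13 / 4.52 ≈ 2.594878
(z*sigma/E)^2 ≈ 6.733393
round up: n = 7

7


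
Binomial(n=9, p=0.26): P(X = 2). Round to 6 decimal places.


P = C(n,k) * p^k * (1-p)^(n-k)
C(9,2) = 36
p^k = 0.26^2 = 0.0676
(1-p)^(n-k) = 0.74^7 ≈ 0.1215128
P = 36 * 0.0676 * 0.1215128 ≈ 0.295714

0.295714


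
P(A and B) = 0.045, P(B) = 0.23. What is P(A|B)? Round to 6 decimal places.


P(A|B) = P(A and B) / P(B) = 0.045 / 0.23 = 9/46 ≈ 0.19565217

0.195652


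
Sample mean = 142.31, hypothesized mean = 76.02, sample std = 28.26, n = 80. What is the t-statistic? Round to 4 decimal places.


t = (xbar - mu0) / (s/sqrt(n))
xbar - mu0 = 142.31 - 76.02 = 66.29
sqrt(80) ≈ 8.94427191
s/sqrt(n) = 28.26 / 8.94427191 ≈ 3.15956405
t = 66.29 / 3.15956405 ≈ 20.980743

20.9807


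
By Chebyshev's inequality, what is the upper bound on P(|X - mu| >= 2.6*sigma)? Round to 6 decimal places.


P <= 1/k^2
k^2 = 2.6^2 = 6.76
1/k^2 = 1 / 6.76 = 25/169 ≈ 0.14792899

0.147929


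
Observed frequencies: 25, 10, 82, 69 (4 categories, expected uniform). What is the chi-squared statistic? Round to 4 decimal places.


chi2 = sum((O-E)^2/E), E = total/4
total = 186, E = 186/4 = 46.5
(25 - 46.5)^2 / 46.5 = 462.25 / 46.5 = 1849/186 ≈ 9.940860
(10 - 46.5)^2 / 46.5 = 1332.25 / 46.5 = 5329/186 ≈ 28.650538
(82 - 46.5)^2 / 46.5 = 1260.25 / 46.5 = 5041/186 ≈ 27.102151
(69 - 46.5)^2 / 46.5 = 506.25 / 46.5 = 675/62 ≈ 10.887097
chi2 = 2374/31 ≈ 76.580645

76.5806


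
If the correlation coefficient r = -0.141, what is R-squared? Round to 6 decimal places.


R^2 = r^2 = (-0.141)^2 = 0.019881

0.019881


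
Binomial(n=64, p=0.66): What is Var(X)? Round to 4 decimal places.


Var = n*p*(1-p) = 64 * 0.66 * 0.34 = 14.3616

14.3616


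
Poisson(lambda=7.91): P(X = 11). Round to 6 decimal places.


P = e^(-lam) * lam^k / k!
e^(-7.91) ≈ 0.0003670546
lam^k = 7.91^11 ≈ 7584750835.540080
k! = 11! = 39916800
P = 0.0003670546 * 7584750835.540080 / 39916800 ≈ 0.069746

0.069746


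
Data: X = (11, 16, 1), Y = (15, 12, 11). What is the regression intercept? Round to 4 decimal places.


a = ybar - b*xbar, where b = sum((xi-xbar)(yi-ybar)) / sum((xi-xbar)^2)
n = 3, xbar = 28/3 ≈ 9.333333, ybar = 38/3 ≈ 12.666667
Sxy = sum((xi-xbar)(yi-ybar)) = 40/3 ≈ 13.333333
Sxx = sum((xi-xbar)^2) = 350/3 ≈ 116.666667
b = Sxy / Sxx = 4/35 ≈ 0.114286
a = 12.666667 - 0.114286 * 9.333333 = 11.6

11.6000


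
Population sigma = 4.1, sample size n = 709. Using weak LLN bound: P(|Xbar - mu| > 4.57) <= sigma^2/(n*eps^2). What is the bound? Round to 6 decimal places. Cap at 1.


bound = min(1, sigma^2/(n*eps^2))
sigma^2 = 4.1^2 = 16.81
n*eps^2 = 709 * 4.57^2 = 709 * 20.8849 = 14807.3941
sigma^2/(n*eps^2) = 16.81 / 14807.3941 ≈ 0.00113524

0.001135


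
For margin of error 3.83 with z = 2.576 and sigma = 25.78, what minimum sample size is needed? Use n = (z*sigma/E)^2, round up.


z*sigma/E = 2.576 * 25.78 / 3.83 ≈ 17.339238
(z*sigma/E)^2 ≈ 300.649160
round up: n = 301

301


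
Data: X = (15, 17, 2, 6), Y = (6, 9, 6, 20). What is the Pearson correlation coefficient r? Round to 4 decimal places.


r = sum((xi-xbar)(yi-ybar)) / sqrt(sum((xi-xbar)^2) * sum((yi-ybar)^2))
n = 4, xbar = 40/4 = 10, ybar = 41/4 = 10.25
Sxy = sum((xi-xbar)(yi-ybar)) = -35
Sxx = sum((xi-xbar)^2) = 154
Syy = sum((yi-ybar)^2) = 132.75
sqrt(Sxx*Syy) ≈ 142.980768
r = Sxy / sqrt(Sxx*Syy) = -35 / 142.980768 ≈ -0.244788

-0.2448


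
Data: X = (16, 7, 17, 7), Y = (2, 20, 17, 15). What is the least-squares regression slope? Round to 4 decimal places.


b = sum((xi-xbar)(yi-ybar)) / sum((xi-xbar)^2)
n = 4, xbar = 47/4 = 11.75, ybar = 54/4 = 13.5
Sxy = sum((xi-xbar)(yi-ybar)) = -68.5
Sxx = sum((xi-xbar)^2) = 90.75
b = Sxy / Sxx = -274/363 ≈ -0.754821

-0.7548


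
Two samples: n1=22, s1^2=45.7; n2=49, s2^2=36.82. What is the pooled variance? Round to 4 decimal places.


sp^2 = ((n1-1)*s1^2 + (n2-1)*s2^2)/(n1+n2-2)
(n1-1)*s1^2 = 21 * 45.7 = 959.7
(n2-1)*s2^2 = 48 * 36.82 = 1767.36
numerator = 959.7 + 1767.36 = 2727.06
n1+n2-2 = 69
sp^2 = 2727.06 / 69 = 45451/1150 ≈ 39.522609

39.5226


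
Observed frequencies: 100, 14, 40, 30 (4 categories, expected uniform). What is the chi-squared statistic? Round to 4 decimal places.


chi2 = sum((O-E)^2/E), E = total/4
total = 184, E = 184/4 = 46
(100 - 46)^2 / 46 = 2916 / 46 = 1458/23 ≈ 63.391304
(14 - 46)^2 / 46 = 1024 / 46 = 512/23 ≈ 22.260870
(40 - 46)^2 / 46 = 36 / 46 = 18/23 ≈ 0.782609
(30 - 46)^2 / 46 = 256 / 46 = 128/23 ≈ 5.565217
chi2 = 92

92.0000


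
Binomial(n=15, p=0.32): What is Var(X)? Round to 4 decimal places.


Var = n*p*(1-p) = 15 * 0.32 * 0.68 = 3.264

3.2640


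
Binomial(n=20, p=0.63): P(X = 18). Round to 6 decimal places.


P = C(n,k) * p^k * (1-p)^(n-k)
C(20,18) = 190
p^k = 0.63^18 ≈ 0.0002444161
(1-p)^(n-k) = 0.37^2 = 0.1369
P = 190 * 0.0002444161 * 0.1369 ≈ 0.006358

0.006358


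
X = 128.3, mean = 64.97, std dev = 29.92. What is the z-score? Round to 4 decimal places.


z = (X - mu) / sigma
X - mu = 128.3 - 64.97 = 63.33
z = 63.33 / 29.92 = 6333/2992 ≈ 2.116644

2.1166


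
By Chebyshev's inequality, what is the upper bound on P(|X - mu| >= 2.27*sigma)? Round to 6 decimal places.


P <= 1/k^2
k^2 = 2.27^2 = 5.1529
1/k^2 = 1 / 5.1529 ≈ 0.19406548

0.194065


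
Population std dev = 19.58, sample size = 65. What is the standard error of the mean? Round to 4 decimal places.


SE = sigma / sqrt(n)
sqrt(65) ≈ 8.062258
SE = 19.58 / 8.062258 ≈ 2.428600

2.4286


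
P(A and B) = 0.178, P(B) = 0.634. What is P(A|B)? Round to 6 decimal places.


P(A|B) = P(A and B) / P(B) = 0.178 / 0.634 = 89/317 ≈ 0.28075710

0.280757


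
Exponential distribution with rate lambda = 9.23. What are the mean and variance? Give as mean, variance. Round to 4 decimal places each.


mean = 1/lam, var = 1/lam^2
mean = 1 / 9.23 = 100/923 ≈ 0.108342
lam^2 = 9.23^2 = 85.1929
var = 1 / 85.1929 ≈ 0.011738

0.1083, 0.0117


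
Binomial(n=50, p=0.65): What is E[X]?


E[X] = n*p = 50 * 0.65 = 32.5

32.5


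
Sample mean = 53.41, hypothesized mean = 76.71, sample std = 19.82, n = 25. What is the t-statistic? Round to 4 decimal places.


t = (xbar - mu0) / (s/sqrt(n))
xbar - mu0 = 53.41 - 76.71 = -23.3
sqrt(25) = 5
s/sqrt(n) = 19.82 / 5 = 3.964
t = -23.3 / 3.964 = -5825/991 ≈ -5.877901

-5.8779


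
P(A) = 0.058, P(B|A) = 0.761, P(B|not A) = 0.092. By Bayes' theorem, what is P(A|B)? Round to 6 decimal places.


P(A|B) = P(B|A)*P(A) / P(B), P(B) = P(B|A)*P(A) + P(B|not A)*P(not A)
P(B|A)*P(A) = 0.761 * 0.058 = 0.044138
P(B|not A)*P(not A) = 0.092 * 0.942 = 0.086664
P(B) = 0.044138 + 0.086664 = 0.130802
P(A|B) = 0.044138 / 0.130802 ≈ 0.33744132

0.337441


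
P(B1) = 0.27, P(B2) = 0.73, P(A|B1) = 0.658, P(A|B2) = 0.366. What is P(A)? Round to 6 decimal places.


P(A) = P(A|B1)*P(B1) + P(A|B2)*P(B2)
P(A|B1)*P(B1) = 0.658 * 0.27 = 0.17766
P(A|B2)*P(B2) = 0.366 * 0.73 = 0.26718
P(A) = 0.17766 + 0.26718 = 0.44484

0.444840


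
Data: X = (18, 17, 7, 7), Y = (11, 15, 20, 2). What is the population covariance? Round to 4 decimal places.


Cov = (1/n)*sum((xi-xbar)(yi-ybar))
n = 4, xbar = 49/4 = 12.25, ybar = 48/4 = 12
sum((xi-xbar)(yi-ybar)) = 19
Cov = 19 / 4 = 4.75

4.7500


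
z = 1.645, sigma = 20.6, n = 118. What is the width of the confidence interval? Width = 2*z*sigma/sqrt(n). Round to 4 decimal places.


width = 2*z*sigma/sqrt(n)
2*z*sigma = 2 * 1.645 * 20.6 = 67.774
sqrt(118) ≈ 10.862780
width = 67.774 / 10.862780 ≈ 6.239102

6.2391


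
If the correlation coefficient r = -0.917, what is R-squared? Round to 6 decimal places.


R^2 = r^2 = (-0.917)^2 = 0.840889

0.840889


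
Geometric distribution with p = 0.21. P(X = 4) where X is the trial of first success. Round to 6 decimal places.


P = (1-p)^(k-1) * p
(1-p)^(k-1) = 0.79^3 = 0.493039
P = 0.493039 * 0.21 ≈ 0.1035382

0.103538


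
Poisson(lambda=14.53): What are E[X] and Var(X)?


E[X] = Var(X) = lambda = 14.53

14.53, 14.53


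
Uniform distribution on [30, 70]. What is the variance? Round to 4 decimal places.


Var = (b-a)^2 / 12
(b-a)^2 = (70 - 30)^2 = 1600
Var = 1600/12 ≈ 133.333333

133.3333


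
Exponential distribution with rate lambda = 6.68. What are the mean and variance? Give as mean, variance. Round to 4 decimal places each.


mean = 1/lam, var = 1/lam^2
mean = 1 / 6.68 = 25/167 ≈ 0.149701
lam^2 = 6.68^2 = 44.6224
var = 1 / 44.6224 ≈ 0.022410

0.1497, 0.0224


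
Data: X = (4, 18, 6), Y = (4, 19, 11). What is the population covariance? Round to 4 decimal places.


Cov = (1/n)*sum((xi-xbar)(yi-ybar))
n = 3, xbar = 28/3 ≈ 9.333333, ybar = 34/3 ≈ 11.333333
sum((xi-xbar)(yi-ybar)) = 320/3 ≈ 106.666667
Cov = 106.666667 / 3 = 320/9 ≈ 35.555556

35.5556


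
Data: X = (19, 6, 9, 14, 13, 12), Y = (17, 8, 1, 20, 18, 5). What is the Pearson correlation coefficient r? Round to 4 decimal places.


r = sum((xi-xbar)(yi-ybar)) / sqrt(sum((xi-xbar)^2) * sum((yi-ybar)^2))
n = 6, xbar = 73/6 ≈ 12.166667, ybar = 69/6 = 11.5
Sxy = sum((xi-xbar)(yi-ybar)) = 114.5
Sxx = sum((xi-xbar)^2) = 593/6 ≈ 98.833333
Syy = sum((yi-ybar)^2) = 309.5
sqrt(Sxx*Syy) ≈ 174.896874
r = Sxy / sqrt(Sxx*Syy) = 114.5 / 174.896874 ≈ 0.654672

0.6547


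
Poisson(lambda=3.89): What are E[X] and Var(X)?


E[X] = Var(X) = lambda = 3.89

3.89, 3.89


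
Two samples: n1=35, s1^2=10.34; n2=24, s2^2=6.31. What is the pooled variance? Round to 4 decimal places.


sp^2 = ((n1-1)*s1^2 + (n2-1)*s2^2)/(n1+n2-2)
(n1-1)*s1^2 = 34 * 10.34 = 351.56
(n2-1)*s2^2 = 23 * 6.31 = 145.13
numerator = 351.56 + 145.13 = 496.69
n1+n2-2 = 57
sp^2 = 496.69 / 57 = 49669/5700 ≈ 8.713860

8.7139


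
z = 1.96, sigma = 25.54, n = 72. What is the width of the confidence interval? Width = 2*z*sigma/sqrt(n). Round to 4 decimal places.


width = 2*z*sigma/sqrt(n)
2*z*sigma = 2 * 1.96 * 25.54 = 100.1168
sqrt(72) ≈ 8.485281
width = 100.1168 / 8.485281 ≈ 11.798878

11.7989


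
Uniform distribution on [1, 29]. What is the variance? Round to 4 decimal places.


Var = (b-a)^2 / 12
(b-a)^2 = (29 - 1)^2 = 784
Var = 784/12 ≈ 65.333333

65.3333


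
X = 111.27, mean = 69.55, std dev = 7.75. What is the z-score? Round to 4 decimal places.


z = (X - mu) / sigma
X - mu = 111.27 - 69.55 = 41.72
z = 41.72 / 7.75 = 4172/775 ≈ 5.383226

5.3832


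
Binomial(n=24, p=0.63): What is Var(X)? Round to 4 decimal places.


Var = n*p*(1-p) = 24 * 0.63 * 0.37 = 5.5944

5.5944


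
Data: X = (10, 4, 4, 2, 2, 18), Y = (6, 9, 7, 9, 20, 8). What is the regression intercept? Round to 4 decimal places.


a = ybar - b*xbar, where b = sum((xi-xbar)(yi-ybar)) / sum((xi-xbar)^2)
n = 6, xbar = 40/6 = 20/3 ≈ 6.666667, ybar = 59/6 ≈ 9.833333
Sxy = sum((xi-xbar)(yi-ybar)) = -202/3 ≈ -67.333333
Sxx = sum((xi-xbar)^2) = 592/3 ≈ 197.333333
b = Sxy / Sxx = -101/296 ≈ -0.341216
a = 9.833333 - (-0.341216) * 6.666667 = 448/37 ≈ 12.108108

12.1081


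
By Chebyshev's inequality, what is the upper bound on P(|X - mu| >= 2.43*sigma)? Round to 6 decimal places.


P <= 1/k^2
k^2 = 2.43^2 = 5.9049
1/k^2 = 1 / 5.9049 ≈ 0.16935088

0.169351


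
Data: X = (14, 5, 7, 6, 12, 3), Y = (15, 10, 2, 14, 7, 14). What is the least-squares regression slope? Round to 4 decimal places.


b = sum((xi-xbar)(yi-ybar)) / sum((xi-xbar)^2)
n = 6, xbar = 47/6 ≈ 7.833333, ybar = 62/6 = 31/3 ≈ 10.333333
Sxy = sum((xi-xbar)(yi-ybar)) = -5/3 ≈ -1.666667
Sxx = sum((xi-xbar)^2) = 545/6 ≈ 90.833333
b = Sxy / Sxx = -2/109 ≈ -0.018349

-0.0183


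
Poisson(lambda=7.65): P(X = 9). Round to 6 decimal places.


P = e^(-lam) * lam^k / k!
e^(-7.65) ≈ 0.0004760441
lam^k = 7.65^9 ≈ 89733150.589725
k! = 9! = 362880
P = 0.0004760441 * 89733150.589725 / 362880 ≈ 0.117716

0.117716


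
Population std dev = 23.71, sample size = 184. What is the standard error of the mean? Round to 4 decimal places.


SE = sigma / sqrt(n)
sqrt(184) ≈ 13.564660
SE = 23.71 / 13.564660 ≈ 1.747924

1.7479


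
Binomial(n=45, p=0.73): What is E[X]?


E[X] = n*p = 45 * 0.73 = 32.85

32.85


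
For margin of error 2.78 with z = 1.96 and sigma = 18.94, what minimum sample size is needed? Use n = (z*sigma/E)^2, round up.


z*sigma/E = 1.96 * 18.94 / 2.78 = 46403/3475 ≈ 13.353381
(z*sigma/E)^2 ≈ 178.312792
round up: n = 179

179


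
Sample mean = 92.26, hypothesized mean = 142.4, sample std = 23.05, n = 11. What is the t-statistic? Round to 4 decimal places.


t = (xbar - mu0) / (s/sqrt(n))
xbar - mu0 = 92.26 - 142.4 = -50.14
sqrt(11) ≈ 3.31662479
s/sqrt(n) = 23.05 / 3.31662479 ≈ 6.94983649
t = -50.14 / 6.94983649 ≈ -7.214558

-7.2146


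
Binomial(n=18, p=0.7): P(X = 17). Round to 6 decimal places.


P = C(n,k) * p^k * (1-p)^(n-k)
C(18,17) = 18
p^k = 0.7^17 ≈ 0.002326305
(1-p)^(n-k) = 0.3^1 = 0.3
P = 18 * 0.002326305 * 0.3 ≈ 0.012562

0.012562


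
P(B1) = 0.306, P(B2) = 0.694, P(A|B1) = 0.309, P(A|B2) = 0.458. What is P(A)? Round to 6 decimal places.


P(A) = P(A|B1)*P(B1) + P(A|B2)*P(B2)
P(A|B1)*P(B1) = 0.309 * 0.306 = 0.094554
P(A|B2)*P(B2) = 0.458 * 0.694 = 0.317852
P(A) = 0.094554 + 0.317852 = 0.412406

0.412406


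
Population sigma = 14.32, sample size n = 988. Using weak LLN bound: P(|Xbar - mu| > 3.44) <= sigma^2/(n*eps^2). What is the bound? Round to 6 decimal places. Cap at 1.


bound = min(1, sigma^2/(n*eps^2))
sigma^2 = 14.32^2 = 205.0624
n*eps^2 = 988 * 3.44^2 = 988 * 11.8336 = 11691.5968
sigma^2/(n*eps^2) = 205.0624 / 11691.5968 ≈ 0.01753930

0.017539


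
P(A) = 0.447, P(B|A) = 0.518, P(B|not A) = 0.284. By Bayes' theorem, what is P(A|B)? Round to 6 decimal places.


P(A|B) = P(B|A)*P(A) / P(B), P(B) = P(B|A)*P(A) + P(B|not A)*P(not A)
P(B|A)*P(A) = 0.518 * 0.447 = 0.231546
P(B|not A)*P(not A) = 0.284 * 0.553 = 0.157052
P(B) = 0.231546 + 0.157052 = 0.388598
P(A|B) = 0.231546 / 0.388598 ≈ 0.59584970

0.595850


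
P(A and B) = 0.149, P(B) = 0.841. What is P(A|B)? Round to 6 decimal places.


P(A|B) = P(A and B) / P(B) = 0.149 / 0.841 = 149/841 ≈ 0.17717004

0.177170


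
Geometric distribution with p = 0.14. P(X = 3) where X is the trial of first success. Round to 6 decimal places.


P = (1-p)^(k-1) * p
(1-p)^(k-1) = 0.86^2 = 0.7396
P = 0.7396 * 0.14 = 0.103544

0.103544


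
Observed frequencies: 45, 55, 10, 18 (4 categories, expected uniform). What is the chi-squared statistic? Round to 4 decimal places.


chi2 = sum((O-E)^2/E), E = total/4
total = 128, E = 128/4 = 32
(45 - 32)^2 / 32 = 169 / 32 = 5.28125
(55 - 32)^2 / 32 = 529 / 32 = 16.53125
(10 - 32)^2 / 32 = 484 / 32 = 15.125
(18 - 32)^2 / 32 = 196 / 32 = 6.125
chi2 = 43.0625

43.0625


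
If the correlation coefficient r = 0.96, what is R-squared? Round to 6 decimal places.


R^2 = r^2 = (0.96)^2 = 0.9216

0.921600


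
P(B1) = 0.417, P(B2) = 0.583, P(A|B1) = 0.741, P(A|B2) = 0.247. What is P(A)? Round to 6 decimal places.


P(A) = P(A|B1)*P(B1) + P(A|B2)*P(B2)
P(A|B1)*P(B1) = 0.741 * 0.417 = 0.308997
P(A|B2)*P(B2) = 0.247 * 0.583 = 0.144001
P(A) = 0.308997 + 0.144001 = 0.452998

0.452998


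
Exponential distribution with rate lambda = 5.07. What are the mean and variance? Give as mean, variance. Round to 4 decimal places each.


mean = 1/lam, var = 1/lam^2
mean = 1 / 5.07 = 100/507 ≈ 0.197239
lam^2 = 5.07^2 = 25.7049
var = 1 / 25.7049 ≈ 0.038903

0.1972, 0.0389


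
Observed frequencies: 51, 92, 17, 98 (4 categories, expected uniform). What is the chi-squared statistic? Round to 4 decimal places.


chi2 = sum((O-E)^2/E), E = total/4
total = 258, E = 258/4 = 64.5
(51 - 64.5)^2 / 64.5 = 182.25 / 64.5 = 243/86 ≈ 2.825581
(92 - 64.5)^2 / 64.5 = 756.25 / 64.5 = 3025/258 ≈ 11.724806
(17 - 64.5)^2 / 64.5 = 2256.25 / 64.5 = 9025/258 ≈ 34.980620
(98 - 64.5)^2 / 64.5 = 1122.25 / 64.5 = 4489/258 ≈ 17.399225
chi2 = 2878/43 ≈ 66.930233

66.9302


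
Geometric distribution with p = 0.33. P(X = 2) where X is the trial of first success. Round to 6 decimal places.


P = (1-p)^(k-1) * p
(1-p)^(k-1) = 0.67^1 = 0.67
P = 0.67 * 0.33 = 0.2211

0.221100


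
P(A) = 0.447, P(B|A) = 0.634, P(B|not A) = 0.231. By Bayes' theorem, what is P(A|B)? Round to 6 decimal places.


P(A|B) = P(B|A)*P(A) / P(B), P(B) = P(B|A)*P(A) + P(B|not A)*P(not A)
P(B|A)*P(A) = 0.634 * 0.447 = 0.283398
P(B|not A)*P(not A) = 0.231 * 0.553 = 0.127743
P(B) = 0.283398 + 0.127743 = 0.411141
P(A|B) = 0.283398 / 0.411141 ≈ 0.68929637

0.689296


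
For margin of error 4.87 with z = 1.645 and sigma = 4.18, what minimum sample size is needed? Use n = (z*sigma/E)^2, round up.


z*sigma/E = 1.645 * 4.18 / 4.87 ≈ 1.411930
(z*sigma/E)^2 ≈ 1.993547
round up: n = 2

2


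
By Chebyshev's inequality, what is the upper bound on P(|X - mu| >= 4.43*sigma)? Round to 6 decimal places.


P <= 1/k^2
k^2 = 4.43^2 = 19.6249
1/k^2 = 1 / 19.6249 ≈ 0.05095567

0.050956
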